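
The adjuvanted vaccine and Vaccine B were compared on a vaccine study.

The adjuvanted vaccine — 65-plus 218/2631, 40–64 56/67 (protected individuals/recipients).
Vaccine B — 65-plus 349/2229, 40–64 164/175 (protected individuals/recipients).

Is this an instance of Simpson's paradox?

No

65-plus: the adjuvanted vaccine 218/2631 = 8.3%, Vaccine B 349/2229 = 15.7% → Vaccine B
40–64: the adjuvanted vaccine 56/67 = 83.6%, Vaccine B 164/175 = 93.7% → Vaccine B
Overall: the adjuvanted vaccine 274/2698 = 10.2%, Vaccine B 513/2404 = 21.3% → Vaccine B
Vaccine B wins overall and in every age group — no reversal.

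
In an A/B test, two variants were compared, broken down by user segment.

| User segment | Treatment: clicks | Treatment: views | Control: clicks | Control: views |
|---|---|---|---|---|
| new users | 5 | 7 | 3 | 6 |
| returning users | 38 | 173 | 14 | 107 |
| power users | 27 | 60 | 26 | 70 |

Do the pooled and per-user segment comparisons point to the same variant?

Yes

New users: Treatment 5/7 = 71.4%, Control 3/6 = 50.0% → Treatment
Returning users: Treatment 38/173 = 22.0%, Control 14/107 = 13.1% → Treatment
Power users: Treatment 27/60 = 45.0%, Control 26/70 = 37.1% → Treatment
Overall: Treatment 70/240 = 29.2%, Control 43/183 = 23.5% → Treatment
Treatment wins overall and in every user group — no reversal.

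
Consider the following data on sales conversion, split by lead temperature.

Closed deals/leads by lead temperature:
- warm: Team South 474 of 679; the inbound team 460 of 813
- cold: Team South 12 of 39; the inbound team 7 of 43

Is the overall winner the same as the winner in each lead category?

Warm: Team South 474/679 = 69.8%, the inbound team 460/813 = 56.6% → Team South
Cold: Team South 12/39 = 30.8%, the inbound team 7/43 = 16.3% → Team South
Overall: Team South 486/718 = 67.7%, the inbound team 467/856 = 54.6% → Team South
Team South wins overall and in every lead group — no reversal.

Yes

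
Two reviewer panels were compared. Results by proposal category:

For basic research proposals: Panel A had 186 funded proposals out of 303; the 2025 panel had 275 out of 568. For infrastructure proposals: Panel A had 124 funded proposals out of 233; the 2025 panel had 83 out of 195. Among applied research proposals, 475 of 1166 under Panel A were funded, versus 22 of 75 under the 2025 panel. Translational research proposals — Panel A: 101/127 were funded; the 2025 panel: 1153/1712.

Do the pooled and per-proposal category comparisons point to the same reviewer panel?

Basic research: Panel A 186/303 = 61.4%, the 2025 panel 275/568 = 48.4% → Panel A
Infrastructure: Panel A 124/233 = 53.2%, the 2025 panel 83/195 = 42.6% → Panel A
Applied research: Panel A 475/1166 = 40.7%, the 2025 panel 22/75 = 29.3% → Panel A
Translational research: Panel A 101/127 = 79.5%, the 2025 panel 1153/1712 = 67.3% → Panel A
Overall: Panel A 886/1829 = 48.4%, the 2025 panel 1533/2550 = 60.1% → the 2025 panel
Panel A wins each proposal group but the 2025 panel wins overall — the comparison reverses. Panel A's proposals skew toward applied research, which has a lower base rate.

No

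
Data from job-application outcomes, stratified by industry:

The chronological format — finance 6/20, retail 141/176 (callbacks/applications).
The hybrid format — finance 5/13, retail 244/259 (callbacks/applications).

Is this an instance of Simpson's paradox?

Finance: the chronological format 6/20 = 30.0%, the hybrid format 5/13 = 38.5% → the hybrid format
Retail: the chronological format 141/176 = 80.1%, the hybrid format 244/259 = 94.2% → the hybrid format
Overall: the chronological format 147/196 = 75.0%, the hybrid format 249/272 = 91.5% → the hybrid format
The hybrid format wins overall and in every industry group — no reversal.

No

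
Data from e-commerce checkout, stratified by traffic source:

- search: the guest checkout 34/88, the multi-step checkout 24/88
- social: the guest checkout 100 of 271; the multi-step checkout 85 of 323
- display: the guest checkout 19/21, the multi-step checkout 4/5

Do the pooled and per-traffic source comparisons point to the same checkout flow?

Search: the guest checkout 34/88 = 38.6%, the multi-step checkout 24/88 = 27.3% → the guest checkout
Social: the guest checkout 100/271 = 36.9%, the multi-step checkout 85/323 = 26.3% → the guest checkout
Display: the guest checkout 19/21 = 90.5%, the multi-step checkout 4/5 = 80.0% → the guest checkout
Overall: the guest checkout 153/380 = 40.3%, the multi-step checkout 113/416 = 27.2% → the guest checkout
The guest checkout wins overall and in every traffic group — no reversal.

Yes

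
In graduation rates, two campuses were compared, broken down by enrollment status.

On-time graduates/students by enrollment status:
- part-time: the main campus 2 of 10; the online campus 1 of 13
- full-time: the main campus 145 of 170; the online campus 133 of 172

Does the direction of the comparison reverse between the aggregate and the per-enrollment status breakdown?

No

Part-time: the main campus 2/10 = 20.0%, the online campus 1/13 = 7.7% → the main campus
Full-time: the main campus 145/170 = 85.3%, the online campus 133/172 = 77.3% → the main campus
Overall: the main campus 147/180 = 81.7%, the online campus 134/185 = 72.4% → the main campus
The main campus wins overall and in every enrollment group — no reversal.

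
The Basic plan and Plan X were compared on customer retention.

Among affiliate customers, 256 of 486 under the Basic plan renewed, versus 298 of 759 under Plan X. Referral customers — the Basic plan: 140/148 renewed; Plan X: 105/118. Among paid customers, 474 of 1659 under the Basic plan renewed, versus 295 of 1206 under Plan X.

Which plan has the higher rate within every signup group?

Affiliate: the Basic plan 256/486 = 52.7%, Plan X 298/759 = 39.3% → the Basic plan
Referral: the Basic plan 140/148 = 94.6%, Plan X 105/118 = 89.0% → the Basic plan
Paid: the Basic plan 474/1659 = 28.6%, Plan X 295/1206 = 24.5% → the Basic plan
The Basic plan has the higher rate in all 3 groups.

the Basic plan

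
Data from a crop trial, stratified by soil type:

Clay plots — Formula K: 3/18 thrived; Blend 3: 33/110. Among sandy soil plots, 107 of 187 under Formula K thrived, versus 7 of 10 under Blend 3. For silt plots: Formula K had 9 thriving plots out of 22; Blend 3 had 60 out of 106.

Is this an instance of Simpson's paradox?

Yes

Clay: Formula K 3/18 = 16.7%, Blend 3 33/110 = 30.0% → Blend 3
Sandy soil: Formula K 107/187 = 57.2%, Blend 3 7/10 = 70.0% → Blend 3
Silt: Formula K 9/22 = 40.9%, Blend 3 60/106 = 56.6% → Blend 3
Overall: Formula K 119/227 = 52.4%, Blend 3 100/226 = 44.2% → Formula K
Blend 3 wins each soil group but Formula K wins overall — the comparison reverses. Blend 3's plots skew toward clay, which has a lower base rate.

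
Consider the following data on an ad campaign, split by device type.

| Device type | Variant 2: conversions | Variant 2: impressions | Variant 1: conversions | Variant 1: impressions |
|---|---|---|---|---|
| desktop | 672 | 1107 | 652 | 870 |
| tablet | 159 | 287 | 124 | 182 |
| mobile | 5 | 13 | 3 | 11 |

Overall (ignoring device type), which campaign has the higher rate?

Variant 1

Desktop: Variant 2 672/1107 = 60.7%, Variant 1 652/870 = 74.9% → Variant 1
Tablet: Variant 2 159/287 = 55.4%, Variant 1 124/182 = 68.1% → Variant 1
Mobile: Variant 2 5/13 = 38.5%, Variant 1 3/11 = 27.3% → Variant 2
Overall: Variant 2 836/1407 = 59.4%, Variant 1 779/1063 = 73.3% → Variant 1
(Neither sweeps every device group, but Variant 1 has the higher pooled rate.)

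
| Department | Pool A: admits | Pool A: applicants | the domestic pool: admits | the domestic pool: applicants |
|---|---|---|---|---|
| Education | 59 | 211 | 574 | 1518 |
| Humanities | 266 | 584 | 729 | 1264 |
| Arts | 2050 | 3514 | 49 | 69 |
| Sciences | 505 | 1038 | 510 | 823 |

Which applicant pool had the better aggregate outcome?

Education: Pool A 59/211 = 28.0%, the domestic pool 574/1518 = 37.8% → the domestic pool
Humanities: Pool A 266/584 = 45.5%, the domestic pool 729/1264 = 57.7% → the domestic pool
Arts: Pool A 2050/3514 = 58.3%, the domestic pool 49/69 = 71.0% → the domestic pool
Sciences: Pool A 505/1038 = 48.7%, the domestic pool 510/823 = 62.0% → the domestic pool
Overall: Pool A 2880/5347 = 53.9%, the domestic pool 1862/3674 = 50.7% → Pool A
(The domestic pool wins every department group but Pool A wins overall — the domestic pool's applicants skew toward the low-rate Education group.)

Pool A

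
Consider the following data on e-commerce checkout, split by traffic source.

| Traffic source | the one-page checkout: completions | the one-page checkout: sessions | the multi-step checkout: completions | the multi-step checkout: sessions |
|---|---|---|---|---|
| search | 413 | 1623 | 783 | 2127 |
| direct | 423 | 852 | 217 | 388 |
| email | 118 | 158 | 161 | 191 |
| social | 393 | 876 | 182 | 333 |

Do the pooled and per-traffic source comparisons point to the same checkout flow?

Yes

Search: the one-page checkout 413/1623 = 25.4%, the multi-step checkout 783/2127 = 36.8% → the multi-step checkout
Direct: the one-page checkout 423/852 = 49.6%, the multi-step checkout 217/388 = 55.9% → the multi-step checkout
Email: the one-page checkout 118/158 = 74.7%, the multi-step checkout 161/191 = 84.3% → the multi-step checkout
Social: the one-page checkout 393/876 = 44.9%, the multi-step checkout 182/333 = 54.7% → the multi-step checkout
Overall: the one-page checkout 1347/3509 = 38.4%, the multi-step checkout 1343/3039 = 44.2% → the multi-step checkout
The multi-step checkout wins overall and in every traffic group — no reversal.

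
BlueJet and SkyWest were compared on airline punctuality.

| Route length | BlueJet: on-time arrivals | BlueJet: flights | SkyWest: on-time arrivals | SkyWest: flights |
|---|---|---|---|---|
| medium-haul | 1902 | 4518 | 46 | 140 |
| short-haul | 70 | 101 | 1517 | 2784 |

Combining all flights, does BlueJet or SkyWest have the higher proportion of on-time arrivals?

Medium-haul: BlueJet 1902/4518 = 42.1%, SkyWest 46/140 = 32.9% → BlueJet
Short-haul: BlueJet 70/101 = 69.3%, SkyWest 1517/2784 = 54.5% → BlueJet
Overall: BlueJet 1972/4619 = 42.7%, SkyWest 1563/2924 = 53.5% → SkyWest
(BlueJet wins every route group but SkyWest wins overall — BlueJet's flights skew toward the low-rate medium-haul group.)

SkyWest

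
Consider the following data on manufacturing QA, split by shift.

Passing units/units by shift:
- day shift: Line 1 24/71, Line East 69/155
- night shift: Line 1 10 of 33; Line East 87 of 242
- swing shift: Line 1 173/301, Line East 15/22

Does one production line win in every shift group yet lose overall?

Yes

Day shift: Line 1 24/71 = 33.8%, Line East 69/155 = 44.5% → Line East
Night shift: Line 1 10/33 = 30.3%, Line East 87/242 = 36.0% → Line East
Swing shift: Line 1 173/301 = 57.5%, Line East 15/22 = 68.2% → Line East
Overall: Line 1 207/405 = 51.1%, Line East 171/419 = 40.8% → Line 1
Line East wins each shift group but Line 1 wins overall — the comparison reverses. Line East's units skew toward night shift, which has a lower base rate.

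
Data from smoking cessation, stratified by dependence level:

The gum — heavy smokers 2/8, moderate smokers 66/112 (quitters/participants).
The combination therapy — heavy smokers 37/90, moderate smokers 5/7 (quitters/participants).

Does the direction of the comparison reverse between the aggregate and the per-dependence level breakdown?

Yes

Heavy smokers: the gum 2/8 = 25.0%, the combination therapy 37/90 = 41.1% → the combination therapy
Moderate smokers: the gum 66/112 = 58.9%, the combination therapy 5/7 = 71.4% → the combination therapy
Overall: the gum 68/120 = 56.7%, the combination therapy 42/97 = 43.3% → the gum
The combination therapy wins each dependence group but the gum wins overall — the comparison reverses. The combination therapy's participants skew toward heavy smokers, which has a lower base rate.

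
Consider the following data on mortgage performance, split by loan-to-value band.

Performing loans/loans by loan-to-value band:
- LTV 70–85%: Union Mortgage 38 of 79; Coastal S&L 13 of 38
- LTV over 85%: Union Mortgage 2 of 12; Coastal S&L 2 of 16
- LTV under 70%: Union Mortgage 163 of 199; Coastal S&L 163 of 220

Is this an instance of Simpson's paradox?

No

LTV 70–85%: Union Mortgage 38/79 = 48.1%, Coastal S&L 13/38 = 34.2% → Union Mortgage
LTV over 85%: Union Mortgage 2/12 = 16.7%, Coastal S&L 2/16 = 12.5% → Union Mortgage
LTV under 70%: Union Mortgage 163/199 = 81.9%, Coastal S&L 163/220 = 74.1% → Union Mortgage
Overall: Union Mortgage 203/290 = 70.0%, Coastal S&L 178/274 = 65.0% → Union Mortgage
Union Mortgage wins overall and in every loan-to-value group — no reversal.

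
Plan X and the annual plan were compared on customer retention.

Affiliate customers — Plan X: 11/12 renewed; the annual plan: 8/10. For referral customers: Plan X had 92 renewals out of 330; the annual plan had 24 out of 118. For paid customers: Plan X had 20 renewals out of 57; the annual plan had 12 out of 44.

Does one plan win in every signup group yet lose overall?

No

Affiliate: Plan X 11/12 = 91.7%, the annual plan 8/10 = 80.0% → Plan X
Referral: Plan X 92/330 = 27.9%, the annual plan 24/118 = 20.3% → Plan X
Paid: Plan X 20/57 = 35.1%, the annual plan 12/44 = 27.3% → Plan X
Overall: Plan X 123/399 = 30.8%, the annual plan 44/172 = 25.6% → Plan X
Plan X wins overall and in every signup group — no reversal.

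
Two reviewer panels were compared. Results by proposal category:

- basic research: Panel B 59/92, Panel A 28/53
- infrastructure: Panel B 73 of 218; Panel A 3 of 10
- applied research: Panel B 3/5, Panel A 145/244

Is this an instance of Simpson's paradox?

Basic research: Panel B 59/92 = 64.1%, Panel A 28/53 = 52.8% → Panel B
Infrastructure: Panel B 73/218 = 33.5%, Panel A 3/10 = 30.0% → Panel B
Applied research: Panel B 3/5 = 60.0%, Panel A 145/244 = 59.4% → Panel B
Overall: Panel B 135/315 = 42.9%, Panel A 176/307 = 57.3% → Panel A
Panel B wins each proposal group but Panel A wins overall — the comparison reverses. Panel B's proposals skew toward infrastructure, which has a lower base rate.

Yes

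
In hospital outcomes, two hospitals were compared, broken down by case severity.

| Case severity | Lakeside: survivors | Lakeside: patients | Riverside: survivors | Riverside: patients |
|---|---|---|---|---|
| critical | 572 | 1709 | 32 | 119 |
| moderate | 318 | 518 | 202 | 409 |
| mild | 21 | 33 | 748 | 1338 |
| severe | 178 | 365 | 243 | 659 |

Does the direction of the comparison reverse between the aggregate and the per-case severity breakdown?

Critical: Lakeside 572/1709 = 33.5%, Riverside 32/119 = 26.9% → Lakeside
Moderate: Lakeside 318/518 = 61.4%, Riverside 202/409 = 49.4% → Lakeside
Mild: Lakeside 21/33 = 63.6%, Riverside 748/1338 = 55.9% → Lakeside
Severe: Lakeside 178/365 = 48.8%, Riverside 243/659 = 36.9% → Lakeside
Overall: Lakeside 1089/2625 = 41.5%, Riverside 1225/2525 = 48.5% → Riverside
Lakeside wins each case group but Riverside wins overall — the comparison reverses. Lakeside's patients skew toward critical, which has a lower base rate.

Yes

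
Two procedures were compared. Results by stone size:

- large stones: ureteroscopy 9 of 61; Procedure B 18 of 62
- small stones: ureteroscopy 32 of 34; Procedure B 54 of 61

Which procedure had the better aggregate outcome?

Procedure B

Large stones: ureteroscopy 9/61 = 14.8%, Procedure B 18/62 = 29.0% → Procedure B
Small stones: ureteroscopy 32/34 = 94.1%, Procedure B 54/61 = 88.5% → ureteroscopy
Overall: ureteroscopy 41/95 = 43.2%, Procedure B 72/123 = 58.5% → Procedure B
(Neither sweeps every stone group, but Procedure B has the higher pooled rate.)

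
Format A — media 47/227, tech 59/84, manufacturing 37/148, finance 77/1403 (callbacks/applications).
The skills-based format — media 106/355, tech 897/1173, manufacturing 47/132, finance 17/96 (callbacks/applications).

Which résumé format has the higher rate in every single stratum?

Media: Format A 47/227 = 20.7%, the skills-based format 106/355 = 29.9% → the skills-based format
Tech: Format A 59/84 = 70.2%, the skills-based format 897/1173 = 76.5% → the skills-based format
Manufacturing: Format A 37/148 = 25.0%, the skills-based format 47/132 = 35.6% → the skills-based format
Finance: Format A 77/1403 = 5.5%, the skills-based format 17/96 = 17.7% → the skills-based format
The skills-based format has the higher rate in all 4 groups.

the skills-based format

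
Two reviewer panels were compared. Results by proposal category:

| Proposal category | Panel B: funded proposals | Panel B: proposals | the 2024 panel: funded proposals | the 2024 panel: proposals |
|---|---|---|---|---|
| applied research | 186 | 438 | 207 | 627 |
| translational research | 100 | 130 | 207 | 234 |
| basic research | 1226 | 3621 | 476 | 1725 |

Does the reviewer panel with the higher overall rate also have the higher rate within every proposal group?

Applied research: Panel B 186/438 = 42.5%, the 2024 panel 207/627 = 33.0% → Panel B
Translational research: Panel B 100/130 = 76.9%, the 2024 panel 207/234 = 88.5% → the 2024 panel
Basic research: Panel B 1226/3621 = 33.9%, the 2024 panel 476/1725 = 27.6% → Panel B
Overall: Panel B 1512/4189 = 36.1%, the 2024 panel 890/2586 = 34.4% → Panel B
Neither sweeps: Panel B wins 2 of 3 groups, the 2024 panel wins 1. Panel B wins overall but not every group — no Simpson reversal.

No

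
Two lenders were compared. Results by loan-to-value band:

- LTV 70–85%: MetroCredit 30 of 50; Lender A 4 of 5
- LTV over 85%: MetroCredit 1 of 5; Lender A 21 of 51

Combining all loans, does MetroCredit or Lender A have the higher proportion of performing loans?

LTV 70–85%: MetroCredit 30/50 = 60.0%, Lender A 4/5 = 80.0% → Lender A
LTV over 85%: MetroCredit 1/5 = 20.0%, Lender A 21/51 = 41.2% → Lender A
Overall: MetroCredit 31/55 = 56.4%, Lender A 25/56 = 44.6% → MetroCredit
(Lender A wins every loan-to-value group but MetroCredit wins overall — Lender A's loans skew toward the low-rate LTV over 85% group.)

MetroCredit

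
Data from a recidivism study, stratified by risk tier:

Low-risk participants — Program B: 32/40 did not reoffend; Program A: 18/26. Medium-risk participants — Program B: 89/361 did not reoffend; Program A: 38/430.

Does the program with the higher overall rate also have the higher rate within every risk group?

Low-risk: Program B 32/40 = 80.0%, Program A 18/26 = 69.2% → Program B
Medium-risk: Program B 89/361 = 24.7%, Program A 38/430 = 8.8% → Program B
Overall: Program B 121/401 = 30.2%, Program A 56/456 = 12.3% → Program B
Program B wins overall and in every risk group — no reversal.

Yes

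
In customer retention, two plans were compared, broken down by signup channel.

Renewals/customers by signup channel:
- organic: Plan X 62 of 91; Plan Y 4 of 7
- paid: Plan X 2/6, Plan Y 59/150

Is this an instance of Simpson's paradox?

No

Organic: Plan X 62/91 = 68.1%, Plan Y 4/7 = 57.1% → Plan X
Paid: Plan X 2/6 = 33.3%, Plan Y 59/150 = 39.3% → Plan Y
Overall: Plan X 64/97 = 66.0%, Plan Y 63/157 = 40.1% → Plan X
Neither sweeps: Plan X wins 1 of 2 groups, Plan Y wins 1. Plan X wins overall but not every group — no Simpson reversal.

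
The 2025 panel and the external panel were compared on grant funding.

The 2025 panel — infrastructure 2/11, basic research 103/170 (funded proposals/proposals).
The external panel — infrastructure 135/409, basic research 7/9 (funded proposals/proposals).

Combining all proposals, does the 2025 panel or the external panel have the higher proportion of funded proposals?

the 2025 panel

Infrastructure: the 2025 panel 2/11 = 18.2%, the external panel 135/409 = 33.0% → the external panel
Basic research: the 2025 panel 103/170 = 60.6%, the external panel 7/9 = 77.8% → the external panel
Overall: the 2025 panel 105/181 = 58.0%, the external panel 142/418 = 34.0% → the 2025 panel
(The external panel wins every proposal group but the 2025 panel wins overall — the external panel's proposals skew toward the low-rate infrastructure group.)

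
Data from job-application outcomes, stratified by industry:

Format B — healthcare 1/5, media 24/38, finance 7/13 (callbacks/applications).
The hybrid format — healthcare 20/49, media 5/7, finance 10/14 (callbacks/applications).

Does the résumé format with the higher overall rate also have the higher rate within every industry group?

No

Healthcare: Format B 1/5 = 20.0%, the hybrid format 20/49 = 40.8% → the hybrid format
Media: Format B 24/38 = 63.2%, the hybrid format 5/7 = 71.4% → the hybrid format
Finance: Format B 7/13 = 53.8%, the hybrid format 10/14 = 71.4% → the hybrid format
Overall: Format B 32/56 = 57.1%, the hybrid format 35/70 = 50.0% → Format B
The hybrid format wins each industry group but Format B wins overall — the comparison reverses. The hybrid format's applications skew toward healthcare, which has a lower base rate.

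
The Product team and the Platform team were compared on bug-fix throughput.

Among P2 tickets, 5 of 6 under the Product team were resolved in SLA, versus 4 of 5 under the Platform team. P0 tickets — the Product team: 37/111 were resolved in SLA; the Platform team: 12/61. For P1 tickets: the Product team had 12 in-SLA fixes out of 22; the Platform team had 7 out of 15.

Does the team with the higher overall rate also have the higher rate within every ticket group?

Yes

P2: the Product team 5/6 = 83.3%, the Platform team 4/5 = 80.0% → the Product team
P0: the Product team 37/111 = 33.3%, the Platform team 12/61 = 19.7% → the Product team
P1: the Product team 12/22 = 54.5%, the Platform team 7/15 = 46.7% → the Product team
Overall: the Product team 54/139 = 38.8%, the Platform team 23/81 = 28.4% → the Product team
The Product team wins overall and in every ticket group — no reversal.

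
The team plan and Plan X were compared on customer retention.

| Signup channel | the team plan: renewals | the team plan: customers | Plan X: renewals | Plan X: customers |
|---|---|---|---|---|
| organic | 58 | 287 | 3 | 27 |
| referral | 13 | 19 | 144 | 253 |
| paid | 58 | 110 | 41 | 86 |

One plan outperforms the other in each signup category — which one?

Organic: the team plan 58/287 = 20.2%, Plan X 3/27 = 11.1% → the team plan
Referral: the team plan 13/19 = 68.4%, Plan X 144/253 = 56.9% → the team plan
Paid: the team plan 58/110 = 52.7%, Plan X 41/86 = 47.7% → the team plan
The team plan has the higher rate in all 3 groups.

the team plan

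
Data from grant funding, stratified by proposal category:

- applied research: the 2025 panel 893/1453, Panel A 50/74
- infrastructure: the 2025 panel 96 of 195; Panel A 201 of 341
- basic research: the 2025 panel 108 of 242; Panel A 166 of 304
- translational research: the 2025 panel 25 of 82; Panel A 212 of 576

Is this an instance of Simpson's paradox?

Applied research: the 2025 panel 893/1453 = 61.5%, Panel A 50/74 = 67.6% → Panel A
Infrastructure: the 2025 panel 96/195 = 49.2%, Panel A 201/341 = 58.9% → Panel A
Basic research: the 2025 panel 108/242 = 44.6%, Panel A 166/304 = 54.6% → Panel A
Translational research: the 2025 panel 25/82 = 30.5%, Panel A 212/576 = 36.8% → Panel A
Overall: the 2025 panel 1122/1972 = 56.9%, Panel A 629/1295 = 48.6% → the 2025 panel
Panel A wins each proposal group but the 2025 panel wins overall — the comparison reverses. Panel A's proposals skew toward translational research, which has a lower base rate.

Yes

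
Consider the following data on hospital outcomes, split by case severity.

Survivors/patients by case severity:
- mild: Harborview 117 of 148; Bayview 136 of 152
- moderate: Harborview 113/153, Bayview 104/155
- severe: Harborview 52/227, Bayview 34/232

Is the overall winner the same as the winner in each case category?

Mild: Harborview 117/148 = 79.1%, Bayview 136/152 = 89.5% → Bayview
Moderate: Harborview 113/153 = 73.9%, Bayview 104/155 = 67.1% → Harborview
Severe: Harborview 52/227 = 22.9%, Bayview 34/232 = 14.7% → Harborview
Overall: Harborview 282/528 = 53.4%, Bayview 274/539 = 50.8% → Harborview
Neither sweeps: Harborview wins 2 of 3 groups, Bayview wins 1. Harborview wins overall but not every group — no Simpson reversal.

No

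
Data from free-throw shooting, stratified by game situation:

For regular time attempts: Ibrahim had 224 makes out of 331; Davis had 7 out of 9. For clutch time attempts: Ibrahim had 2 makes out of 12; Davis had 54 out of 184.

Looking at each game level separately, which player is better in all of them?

Regular time: Ibrahim 224/331 = 67.7%, Davis 7/9 = 77.8% → Davis
Clutch time: Ibrahim 2/12 = 16.7%, Davis 54/184 = 29.3% → Davis
Davis has the higher rate in both groups.

Davis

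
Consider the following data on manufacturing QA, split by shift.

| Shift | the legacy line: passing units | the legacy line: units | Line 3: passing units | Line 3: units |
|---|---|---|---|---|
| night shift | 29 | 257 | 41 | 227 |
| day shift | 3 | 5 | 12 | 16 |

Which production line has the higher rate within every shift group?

Line 3

Night shift: the legacy line 29/257 = 11.3%, Line 3 41/227 = 18.1% → Line 3
Day shift: the legacy line 3/5 = 60.0%, Line 3 12/16 = 75.0% → Line 3
Line 3 has the higher rate in both groups.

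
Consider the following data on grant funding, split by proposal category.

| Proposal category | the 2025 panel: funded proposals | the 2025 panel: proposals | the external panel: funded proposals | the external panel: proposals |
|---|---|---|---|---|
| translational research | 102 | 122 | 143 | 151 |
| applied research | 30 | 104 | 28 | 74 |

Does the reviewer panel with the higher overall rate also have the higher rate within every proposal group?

Translational research: the 2025 panel 102/122 = 83.6%, the external panel 143/151 = 94.7% → the external panel
Applied research: the 2025 panel 30/104 = 28.8%, the external panel 28/74 = 37.8% → the external panel
Overall: the 2025 panel 132/226 = 58.4%, the external panel 171/225 = 76.0% → the external panel
The external panel wins overall and in every proposal group — no reversal.

Yes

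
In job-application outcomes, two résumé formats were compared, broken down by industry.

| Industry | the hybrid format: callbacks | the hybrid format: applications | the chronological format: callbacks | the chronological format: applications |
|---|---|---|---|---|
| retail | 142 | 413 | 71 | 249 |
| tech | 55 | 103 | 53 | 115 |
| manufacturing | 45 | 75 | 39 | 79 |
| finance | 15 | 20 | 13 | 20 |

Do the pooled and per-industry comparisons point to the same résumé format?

Yes

Retail: the hybrid format 142/413 = 34.4%, the chronological format 71/249 = 28.5% → the hybrid format
Tech: the hybrid format 55/103 = 53.4%, the chronological format 53/115 = 46.1% → the hybrid format
Manufacturing: the hybrid format 45/75 = 60.0%, the chronological format 39/79 = 49.4% → the hybrid format
Finance: the hybrid format 15/20 = 75.0%, the chronological format 13/20 = 65.0% → the hybrid format
Overall: the hybrid format 257/611 = 42.1%, the chronological format 176/463 = 38.0% → the hybrid format
The hybrid format wins overall and in every industry group — no reversal.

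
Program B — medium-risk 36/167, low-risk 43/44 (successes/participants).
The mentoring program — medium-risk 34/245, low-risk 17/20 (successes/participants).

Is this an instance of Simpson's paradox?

No

Medium-risk: Program B 36/167 = 21.6%, the mentoring program 34/245 = 13.9% → Program B
Low-risk: Program B 43/44 = 97.7%, the mentoring program 17/20 = 85.0% → Program B
Overall: Program B 79/211 = 37.4%, the mentoring program 51/265 = 19.2% → Program B
Program B wins overall and in every risk group — no reversal.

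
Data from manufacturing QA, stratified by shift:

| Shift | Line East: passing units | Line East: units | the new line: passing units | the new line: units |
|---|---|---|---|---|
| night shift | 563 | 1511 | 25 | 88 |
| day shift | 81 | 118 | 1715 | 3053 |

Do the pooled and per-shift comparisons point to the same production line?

Night shift: Line East 563/1511 = 37.3%, the new line 25/88 = 28.4% → Line East
Day shift: Line East 81/118 = 68.6%, the new line 1715/3053 = 56.2% → Line East
Overall: Line East 644/1629 = 39.5%, the new line 1740/3141 = 55.4% → the new line
Line East wins each shift group but the new line wins overall — the comparison reverses. Line East's units skew toward night shift, which has a lower base rate.

No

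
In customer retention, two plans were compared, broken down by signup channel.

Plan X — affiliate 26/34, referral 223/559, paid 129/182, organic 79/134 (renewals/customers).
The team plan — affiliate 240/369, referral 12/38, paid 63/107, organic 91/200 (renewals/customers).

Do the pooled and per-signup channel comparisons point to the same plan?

No

Affiliate: Plan X 26/34 = 76.5%, the team plan 240/369 = 65.0% → Plan X
Referral: Plan X 223/559 = 39.9%, the team plan 12/38 = 31.6% → Plan X
Paid: Plan X 129/182 = 70.9%, the team plan 63/107 = 58.9% → Plan X
Organic: Plan X 79/134 = 59.0%, the team plan 91/200 = 45.5% → Plan X
Overall: Plan X 457/909 = 50.3%, the team plan 406/714 = 56.9% → the team plan
Plan X wins each signup group but the team plan wins overall — the comparison reverses. Plan X's customers skew toward referral, which has a lower base rate.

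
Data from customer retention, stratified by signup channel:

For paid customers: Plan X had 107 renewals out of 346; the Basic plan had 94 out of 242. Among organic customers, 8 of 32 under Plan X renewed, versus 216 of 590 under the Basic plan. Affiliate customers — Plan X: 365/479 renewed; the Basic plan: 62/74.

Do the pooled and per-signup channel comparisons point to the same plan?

Paid: Plan X 107/346 = 30.9%, the Basic plan 94/242 = 38.8% → the Basic plan
Organic: Plan X 8/32 = 25.0%, the Basic plan 216/590 = 36.6% → the Basic plan
Affiliate: Plan X 365/479 = 76.2%, the Basic plan 62/74 = 83.8% → the Basic plan
Overall: Plan X 480/857 = 56.0%, the Basic plan 372/906 = 41.1% → Plan X
The Basic plan wins each signup group but Plan X wins overall — the comparison reverses. The Basic plan's customers skew toward organic, which has a lower base rate.

No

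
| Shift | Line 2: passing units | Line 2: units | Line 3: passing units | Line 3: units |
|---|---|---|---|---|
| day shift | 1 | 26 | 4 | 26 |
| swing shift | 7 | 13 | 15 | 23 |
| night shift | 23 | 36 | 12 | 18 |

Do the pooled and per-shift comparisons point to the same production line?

Day shift: Line 2 1/26 = 3.8%, Line 3 4/26 = 15.4% → Line 3
Swing shift: Line 2 7/13 = 53.8%, Line 3 15/23 = 65.2% → Line 3
Night shift: Line 2 23/36 = 63.9%, Line 3 12/18 = 66.7% → Line 3
Overall: Line 2 31/75 = 41.3%, Line 3 31/67 = 46.3% → Line 3
Line 3 wins overall and in every shift group — no reversal.

Yes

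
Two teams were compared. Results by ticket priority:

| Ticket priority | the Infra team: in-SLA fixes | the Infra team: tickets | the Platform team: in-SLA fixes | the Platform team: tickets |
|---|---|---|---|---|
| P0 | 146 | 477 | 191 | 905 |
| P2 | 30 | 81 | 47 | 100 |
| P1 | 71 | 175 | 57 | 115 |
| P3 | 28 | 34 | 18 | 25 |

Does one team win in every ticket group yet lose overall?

No

P0: the Infra team 146/477 = 30.6%, the Platform team 191/905 = 21.1% → the Infra team
P2: the Infra team 30/81 = 37.0%, the Platform team 47/100 = 47.0% → the Platform team
P1: the Infra team 71/175 = 40.6%, the Platform team 57/115 = 49.6% → the Platform team
P3: the Infra team 28/34 = 82.4%, the Platform team 18/25 = 72.0% → the Infra team
Overall: the Infra team 275/767 = 35.9%, the Platform team 313/1145 = 27.3% → the Infra team
Neither sweeps: the Infra team wins 2 of 4 groups, the Platform team wins 2. The Infra team wins overall but not every group — no Simpson reversal.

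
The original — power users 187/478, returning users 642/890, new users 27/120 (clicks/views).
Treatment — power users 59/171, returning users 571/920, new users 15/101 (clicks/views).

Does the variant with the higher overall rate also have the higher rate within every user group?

Power users: the original 187/478 = 39.1%, Treatment 59/171 = 34.5% → the original
Returning users: the original 642/890 = 72.1%, Treatment 571/920 = 62.1% → the original
New users: the original 27/120 = 22.5%, Treatment 15/101 = 14.9% → the original
Overall: the original 856/1488 = 57.5%, Treatment 645/1192 = 54.1% → the original
The original wins overall and in every user group — no reversal.

Yes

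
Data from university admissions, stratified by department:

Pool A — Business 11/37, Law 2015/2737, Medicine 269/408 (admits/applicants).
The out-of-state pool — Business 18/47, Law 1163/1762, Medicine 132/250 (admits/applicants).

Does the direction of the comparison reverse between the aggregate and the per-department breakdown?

No

Business: Pool A 11/37 = 29.7%, the out-of-state pool 18/47 = 38.3% → the out-of-state pool
Law: Pool A 2015/2737 = 73.6%, the out-of-state pool 1163/1762 = 66.0% → Pool A
Medicine: Pool A 269/408 = 65.9%, the out-of-state pool 132/250 = 52.8% → Pool A
Overall: Pool A 2295/3182 = 72.1%, the out-of-state pool 1313/2059 = 63.8% → Pool A
Neither sweeps: Pool A wins 2 of 3 groups, the out-of-state pool wins 1. Pool A wins overall but not every group — no Simpson reversal.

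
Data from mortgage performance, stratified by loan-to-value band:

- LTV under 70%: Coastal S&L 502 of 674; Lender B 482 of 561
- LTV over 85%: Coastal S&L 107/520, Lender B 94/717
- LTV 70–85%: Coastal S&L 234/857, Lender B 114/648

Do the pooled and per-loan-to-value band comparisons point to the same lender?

No

LTV under 70%: Coastal S&L 502/674 = 74.5%, Lender B 482/561 = 85.9% → Lender B
LTV over 85%: Coastal S&L 107/520 = 20.6%, Lender B 94/717 = 13.1% → Coastal S&L
LTV 70–85%: Coastal S&L 234/857 = 27.3%, Lender B 114/648 = 17.6% → Coastal S&L
Overall: Coastal S&L 843/2051 = 41.1%, Lender B 690/1926 = 35.8% → Coastal S&L
Neither sweeps: Coastal S&L wins 2 of 3 groups, Lender B wins 1. Coastal S&L wins overall but not every group — no Simpson reversal.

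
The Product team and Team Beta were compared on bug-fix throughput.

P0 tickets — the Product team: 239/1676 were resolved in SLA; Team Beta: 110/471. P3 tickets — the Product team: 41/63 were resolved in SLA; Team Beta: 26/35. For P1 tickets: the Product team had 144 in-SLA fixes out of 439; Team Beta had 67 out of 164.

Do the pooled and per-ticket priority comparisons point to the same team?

P0: the Product team 239/1676 = 14.3%, Team Beta 110/471 = 23.4% → Team Beta
P3: the Product team 41/63 = 65.1%, Team Beta 26/35 = 74.3% → Team Beta
P1: the Product team 144/439 = 32.8%, Team Beta 67/164 = 40.9% → Team Beta
Overall: the Product team 424/2178 = 19.5%, Team Beta 203/670 = 30.3% → Team Beta
Team Beta wins overall and in every ticket group — no reversal.

Yes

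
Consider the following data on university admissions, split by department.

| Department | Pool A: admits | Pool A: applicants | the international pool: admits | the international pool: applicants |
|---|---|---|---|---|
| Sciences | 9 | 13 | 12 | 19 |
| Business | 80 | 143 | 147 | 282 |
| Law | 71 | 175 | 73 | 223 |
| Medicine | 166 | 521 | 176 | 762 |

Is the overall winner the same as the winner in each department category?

Sciences: Pool A 9/13 = 69.2%, the international pool 12/19 = 63.2% → Pool A
Business: Pool A 80/143 = 55.9%, the international pool 147/282 = 52.1% → Pool A
Law: Pool A 71/175 = 40.6%, the international pool 73/223 = 32.7% → Pool A
Medicine: Pool A 166/521 = 31.9%, the international pool 176/762 = 23.1% → Pool A
Overall: Pool A 326/852 = 38.3%, the international pool 408/1286 = 31.7% → Pool A
Pool A wins overall and in every department group — no reversal.

Yes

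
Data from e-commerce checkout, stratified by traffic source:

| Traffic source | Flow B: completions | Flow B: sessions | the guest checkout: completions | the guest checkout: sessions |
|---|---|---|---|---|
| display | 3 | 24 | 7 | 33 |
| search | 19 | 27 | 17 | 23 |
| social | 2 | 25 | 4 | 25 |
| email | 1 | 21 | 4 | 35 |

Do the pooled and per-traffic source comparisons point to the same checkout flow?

Display: Flow B 3/24 = 12.5%, the guest checkout 7/33 = 21.2% → the guest checkout
Search: Flow B 19/27 = 70.4%, the guest checkout 17/23 = 73.9% → the guest checkout
Social: Flow B 2/25 = 8.0%, the guest checkout 4/25 = 16.0% → the guest checkout
Email: Flow B 1/21 = 4.8%, the guest checkout 4/35 = 11.4% → the guest checkout
Overall: Flow B 25/97 = 25.8%, the guest checkout 32/116 = 27.6% → the guest checkout
The guest checkout wins overall and in every traffic group — no reversal.

Yes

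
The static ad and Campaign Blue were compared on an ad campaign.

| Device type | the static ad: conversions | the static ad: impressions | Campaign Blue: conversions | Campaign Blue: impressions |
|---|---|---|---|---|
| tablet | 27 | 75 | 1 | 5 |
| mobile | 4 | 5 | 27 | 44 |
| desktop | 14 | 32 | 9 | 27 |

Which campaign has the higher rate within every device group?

the static ad

Tablet: the static ad 27/75 = 36.0%, Campaign Blue 1/5 = 20.0% → the static ad
Mobile: the static ad 4/5 = 80.0%, Campaign Blue 27/44 = 61.4% → the static ad
Desktop: the static ad 14/32 = 43.8%, Campaign Blue 9/27 = 33.3% → the static ad
The static ad has the higher rate in all 3 groups.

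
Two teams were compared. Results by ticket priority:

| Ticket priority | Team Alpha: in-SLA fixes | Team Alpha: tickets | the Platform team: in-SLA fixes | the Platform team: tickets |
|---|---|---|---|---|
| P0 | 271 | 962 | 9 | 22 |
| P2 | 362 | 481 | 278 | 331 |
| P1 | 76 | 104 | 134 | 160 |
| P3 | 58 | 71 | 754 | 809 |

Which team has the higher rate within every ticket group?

P0: Team Alpha 271/962 = 28.2%, the Platform team 9/22 = 40.9% → the Platform team
P2: Team Alpha 362/481 = 75.3%, the Platform team 278/331 = 84.0% → the Platform team
P1: Team Alpha 76/104 = 73.1%, the Platform team 134/160 = 83.8% → the Platform team
P3: Team Alpha 58/71 = 81.7%, the Platform team 754/809 = 93.2% → the Platform team
The Platform team has the higher rate in all 4 groups.

the Platform team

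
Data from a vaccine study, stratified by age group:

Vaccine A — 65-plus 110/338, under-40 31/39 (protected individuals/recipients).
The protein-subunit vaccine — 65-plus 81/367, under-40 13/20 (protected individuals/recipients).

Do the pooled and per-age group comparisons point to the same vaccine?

65-plus: Vaccine A 110/338 = 32.5%, the protein-subunit vaccine 81/367 = 22.1% → Vaccine A
Under-40: Vaccine A 31/39 = 79.5%, the protein-subunit vaccine 13/20 = 65.0% → Vaccine A
Overall: Vaccine A 141/377 = 37.4%, the protein-subunit vaccine 94/387 = 24.3% → Vaccine A
Vaccine A wins overall and in every age group — no reversal.

Yes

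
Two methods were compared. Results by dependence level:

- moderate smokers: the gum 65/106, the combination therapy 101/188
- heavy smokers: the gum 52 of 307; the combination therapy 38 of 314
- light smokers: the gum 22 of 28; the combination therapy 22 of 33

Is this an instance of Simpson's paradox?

No

Moderate smokers: the gum 65/106 = 61.3%, the combination therapy 101/188 = 53.7% → the gum
Heavy smokers: the gum 52/307 = 16.9%, the combination therapy 38/314 = 12.1% → the gum
Light smokers: the gum 22/28 = 78.6%, the combination therapy 22/33 = 66.7% → the gum
Overall: the gum 139/441 = 31.5%, the combination therapy 161/535 = 30.1% → the gum
The gum wins overall and in every dependence group — no reversal.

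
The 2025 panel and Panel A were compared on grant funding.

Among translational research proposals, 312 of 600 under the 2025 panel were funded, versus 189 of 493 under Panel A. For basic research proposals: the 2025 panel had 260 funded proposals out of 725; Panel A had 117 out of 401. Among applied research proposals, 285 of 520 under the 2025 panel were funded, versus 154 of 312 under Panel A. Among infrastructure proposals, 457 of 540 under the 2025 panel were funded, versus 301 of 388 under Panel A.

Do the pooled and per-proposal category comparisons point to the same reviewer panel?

Yes

Translational research: the 2025 panel 312/600 = 52.0%, Panel A 189/493 = 38.3% → the 2025 panel
Basic research: the 2025 panel 260/725 = 35.9%, Panel A 117/401 = 29.2% → the 2025 panel
Applied research: the 2025 panel 285/520 = 54.8%, Panel A 154/312 = 49.4% → the 2025 panel
Infrastructure: the 2025 panel 457/540 = 84.6%, Panel A 301/388 = 77.6% → the 2025 panel
Overall: the 2025 panel 1314/2385 = 55.1%, Panel A 761/1594 = 47.7% → the 2025 panel
The 2025 panel wins overall and in every proposal group — no reversal.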